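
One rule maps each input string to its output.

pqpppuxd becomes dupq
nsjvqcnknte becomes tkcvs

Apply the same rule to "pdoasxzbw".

bxad

The transformation: keep every other character starting from the second (positions 2nd, 4th, 6th, ...), then reverse the string.
Applying both steps to "pdoasxzbw": "daxb", then "bxad".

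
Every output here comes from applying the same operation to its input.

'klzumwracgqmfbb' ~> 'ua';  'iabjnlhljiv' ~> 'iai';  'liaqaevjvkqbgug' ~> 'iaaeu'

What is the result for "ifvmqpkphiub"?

The rule is to keep only the vowels.
Applying that to "ifvmqpkphiub" gives "iiu".

iiu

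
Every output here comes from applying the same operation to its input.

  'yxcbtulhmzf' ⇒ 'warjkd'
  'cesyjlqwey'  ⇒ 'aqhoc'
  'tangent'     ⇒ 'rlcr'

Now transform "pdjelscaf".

Rule — shift every letter 2 places backward in the alphabet (wrapping around), then keep every other character starting from the first (positions 1st, 3rd, 5th, ...).
On "pdjelscaf" that produces "nhjad".
(Check on "cesyjlqwey": → "acqwhjoucw" → "aqhoc" ✓)

nhjad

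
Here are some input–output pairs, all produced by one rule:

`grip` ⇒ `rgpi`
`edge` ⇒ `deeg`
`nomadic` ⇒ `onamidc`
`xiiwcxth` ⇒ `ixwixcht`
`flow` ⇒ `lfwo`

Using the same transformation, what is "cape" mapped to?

acep

Rule — swap each adjacent pair of characters (1↔2, 3↔4, ...).
So "cape" becomes "acep".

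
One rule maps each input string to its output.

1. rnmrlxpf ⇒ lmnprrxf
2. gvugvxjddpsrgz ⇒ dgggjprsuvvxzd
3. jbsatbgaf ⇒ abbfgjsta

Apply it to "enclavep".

ceelnpva

Each output is the input with this applied: sort the characters into alphabetical order, then move the first character to the end.
Applying that to "enclavep" gives "ceelnpva".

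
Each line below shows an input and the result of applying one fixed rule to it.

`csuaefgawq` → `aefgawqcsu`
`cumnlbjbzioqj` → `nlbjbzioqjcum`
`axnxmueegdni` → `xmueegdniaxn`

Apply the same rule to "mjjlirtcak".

lirtcakmjj

What's happening: move the first 3 characters to the end (rotate left by 3).
Applying that to "mjjlirtcak" gives "lirtcakmjj".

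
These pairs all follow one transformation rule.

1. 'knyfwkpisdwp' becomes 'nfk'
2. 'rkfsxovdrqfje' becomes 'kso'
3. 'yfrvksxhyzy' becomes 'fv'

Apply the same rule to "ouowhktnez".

uw

The pattern: keep every other character starting from the second (positions 2nd, 4th, 6th, ...), then delete the last 3 characters.
On "ouowhktnez": the first step gives "uwknz", and the second then gives "uw".
(Check on "rkfsxovdrqfje": → "ksodqj" → "kso" ✓)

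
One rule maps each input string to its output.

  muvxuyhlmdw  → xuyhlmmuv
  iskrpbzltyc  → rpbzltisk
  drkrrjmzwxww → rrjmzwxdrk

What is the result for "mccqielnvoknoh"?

qielnvoknmcc

The rule is to delete the last 2 characters, then move the first 3 characters to the end (rotate left by 3).
For "mccqielnvoknoh" the result is "qielnvoknmcc".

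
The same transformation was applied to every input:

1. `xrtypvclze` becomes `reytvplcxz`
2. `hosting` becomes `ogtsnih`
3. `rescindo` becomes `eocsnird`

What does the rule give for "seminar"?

In each case the input is transformed by: swap the first and last characters, then swap each adjacent pair of characters (1↔2, 3↔4, ...).
On "seminar": the first step gives "reminas", and the second then gives "erimans".

erimans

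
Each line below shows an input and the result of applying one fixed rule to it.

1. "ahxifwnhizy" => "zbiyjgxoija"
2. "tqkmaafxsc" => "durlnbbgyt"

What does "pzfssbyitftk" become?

What's happening: shift every letter 1 place forward in the alphabet (wrapping around), then move the last character to the front.
"pzfssbyitftk" → "qagttczjugul" → "lqagttczjugu".

lqagttczjugu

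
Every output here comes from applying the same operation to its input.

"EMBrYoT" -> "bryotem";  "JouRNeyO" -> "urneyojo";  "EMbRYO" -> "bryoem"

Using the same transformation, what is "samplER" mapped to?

In each case the input is transformed by: move the first 2 characters to the end (rotate left by 2), then convert every letter to lowercase.
For "samplER", step one produces "mplERsa"; step two turns that into "mplersa".

mplersa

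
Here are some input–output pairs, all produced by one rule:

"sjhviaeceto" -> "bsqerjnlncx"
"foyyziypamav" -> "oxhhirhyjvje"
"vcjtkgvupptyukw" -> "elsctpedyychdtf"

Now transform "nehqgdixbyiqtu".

Rule — shift every letter 9 places forward in the alphabet (wrapping around).
For "nehqgdixbyiqtu" the result is "wnqzpmrgkhrzcd".

wnqzpmrgkhrzcd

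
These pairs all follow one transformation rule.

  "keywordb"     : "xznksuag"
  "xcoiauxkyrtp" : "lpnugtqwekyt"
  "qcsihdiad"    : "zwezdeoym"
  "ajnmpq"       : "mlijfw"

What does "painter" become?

napjewl

The transformation: reverse the string, then shift every letter 4 places backward in the alphabet (wrapping around).
Applying that to "painter" gives "napjewl".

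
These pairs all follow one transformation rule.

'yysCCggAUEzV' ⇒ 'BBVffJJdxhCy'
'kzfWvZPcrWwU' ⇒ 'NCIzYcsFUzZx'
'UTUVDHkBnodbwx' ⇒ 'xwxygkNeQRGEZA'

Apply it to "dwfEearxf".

GZIhHDUAI

What's happening: shift every letter 3 places forward in the alphabet (wrapping around), then flip the case of every letter.
"dwfEearxf" → "gziHhduai" → "GZIhHDUAI".
(Check on "UTUVDHkBnodbwx": → "XWXYGKnEqrgeza" → "xwxygkNeQRGEZA" ✓)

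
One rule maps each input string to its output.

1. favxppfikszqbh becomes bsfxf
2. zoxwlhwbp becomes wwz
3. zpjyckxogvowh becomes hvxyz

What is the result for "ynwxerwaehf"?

hwxy

The rule is to keep one character in every 3, starting at position 1 (positions 1st, 4th, 7th, ...), then reverse the string.
Applying both steps to "ynwxerwaehf": "yxwh", then "hwxy".
(Check on "favxppfikszqbh": → "fxfsb" → "bsfxf" ✓)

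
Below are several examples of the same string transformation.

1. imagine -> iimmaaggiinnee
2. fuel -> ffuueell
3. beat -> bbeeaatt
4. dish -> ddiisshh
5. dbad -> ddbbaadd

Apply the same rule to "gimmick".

In each case the input is transformed by: double every character.
"gimmick" → "ggiimmmmiicckk".

ggiimmmmiicckk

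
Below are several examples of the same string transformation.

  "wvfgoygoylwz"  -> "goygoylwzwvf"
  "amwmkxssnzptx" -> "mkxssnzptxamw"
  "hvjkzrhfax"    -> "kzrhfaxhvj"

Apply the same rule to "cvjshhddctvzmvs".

shhddctvzmvscvj

What's happening: move the first 3 characters to the end (rotate left by 3).
So "cvjshhddctvzmvs" becomes "shhddctvzmvscvj".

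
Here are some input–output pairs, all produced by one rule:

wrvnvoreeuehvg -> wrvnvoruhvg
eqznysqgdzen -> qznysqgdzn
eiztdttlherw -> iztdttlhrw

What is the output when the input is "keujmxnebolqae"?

kujmxnbolqa

Each output is the input with this applied: remove every "e".
Doing the same to "keujmxnebolqae": "kujmxnbolqa".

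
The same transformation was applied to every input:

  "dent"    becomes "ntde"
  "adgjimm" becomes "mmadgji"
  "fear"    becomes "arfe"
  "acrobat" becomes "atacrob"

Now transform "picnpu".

pupicn

Each output is the input with this applied: move the last 2 characters to the front (rotate right by 2).
Applying that to "picnpu" gives "pupicn".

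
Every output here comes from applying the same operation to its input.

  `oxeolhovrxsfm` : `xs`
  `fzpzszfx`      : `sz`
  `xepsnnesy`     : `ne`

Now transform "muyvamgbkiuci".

iu

The pattern: move the last 2 characters to the front (rotate right by 2), then keep only the last 2 characters.
Starting from "muyvamgbkiuci": after the first operation, "cimuyvamgbkiu"; after the second, "iu".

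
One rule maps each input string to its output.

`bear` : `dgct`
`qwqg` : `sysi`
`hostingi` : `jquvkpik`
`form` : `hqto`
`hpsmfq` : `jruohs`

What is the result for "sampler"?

ucorngt

Each output is the input with this applied: shift every letter 2 places forward in the alphabet (wrapping around).
So "sampler" becomes "ucorngt".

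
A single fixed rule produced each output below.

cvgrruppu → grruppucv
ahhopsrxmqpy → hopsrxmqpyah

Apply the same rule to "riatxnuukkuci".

Looking at the pairs, the operation is to move the first 2 characters to the end (rotate left by 2).
On "riatxnuukkuci" that produces "atxnuukkuciri".

atxnuukkuciri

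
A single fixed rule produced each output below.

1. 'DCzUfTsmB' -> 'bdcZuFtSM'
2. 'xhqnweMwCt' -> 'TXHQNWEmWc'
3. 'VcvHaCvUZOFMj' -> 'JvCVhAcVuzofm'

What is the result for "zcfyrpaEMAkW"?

The rule is to flip the case of every letter, then move the last character to the front.
"zcfyrpaEMAkW" → "ZCFYRPAemaKw" → "wZCFYRPAemaK".
(Check on "xhqnweMwCt": → "XHQNWEmWcT" → "TXHQNWEmWc" ✓)

wZCFYRPAemaK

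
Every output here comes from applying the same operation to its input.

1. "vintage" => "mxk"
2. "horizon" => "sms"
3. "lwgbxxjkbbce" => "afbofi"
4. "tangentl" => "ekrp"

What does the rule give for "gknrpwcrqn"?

The rule is to keep every other character starting from the second (positions 2nd, 4th, 6th, ...), then shift every letter 4 places forward in the alphabet (wrapping around).
Applying that to "gknrpwcrqn" gives "ovavr".

ovavr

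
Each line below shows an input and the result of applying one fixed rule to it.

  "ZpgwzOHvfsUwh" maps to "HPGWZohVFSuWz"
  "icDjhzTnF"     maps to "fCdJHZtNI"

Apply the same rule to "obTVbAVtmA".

aBtvBavTMO

Each output is the input with this applied: flip the case of every letter, then swap the first and last characters.
So "obTVbAVtmA" becomes "aBtvBavTMO".
(Check on "icDjhzTnF": → "ICdJHZtNf" → "fCdJHZtNI" ✓)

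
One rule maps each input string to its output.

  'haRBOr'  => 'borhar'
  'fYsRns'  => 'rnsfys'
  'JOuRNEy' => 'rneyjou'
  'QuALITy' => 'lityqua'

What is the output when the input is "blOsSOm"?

ssomblo

What's happening: move the first 3 characters to the end (rotate left by 3), then convert every letter to lowercase.
Applying both steps to "blOsSOm": "sSOmblO", then "ssomblo".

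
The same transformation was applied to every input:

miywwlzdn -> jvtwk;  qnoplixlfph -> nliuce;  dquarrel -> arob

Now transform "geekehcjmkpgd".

The transformation: shift every letter 3 places backward in the alphabet (wrapping around), then keep every other character starting from the first (positions 1st, 3rd, 5th, ...).
"geekehcjmkpgd" → "dbbhbezgjhmda" → "dbbzjma".

dbbzjma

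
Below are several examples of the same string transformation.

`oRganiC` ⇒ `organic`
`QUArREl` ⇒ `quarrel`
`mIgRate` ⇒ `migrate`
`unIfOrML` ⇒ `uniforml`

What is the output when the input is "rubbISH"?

rubbish

Looking at the pairs, the operation is to convert every letter to lowercase.
Doing the same to "rubbISH": "rubbish".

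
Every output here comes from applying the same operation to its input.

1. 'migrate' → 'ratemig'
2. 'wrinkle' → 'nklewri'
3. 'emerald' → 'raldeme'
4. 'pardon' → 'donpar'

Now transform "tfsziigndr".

ziigndrtfs

The pattern: move the first 3 characters to the end (rotate left by 3).
"tfsziigndr" → "ziigndrtfs".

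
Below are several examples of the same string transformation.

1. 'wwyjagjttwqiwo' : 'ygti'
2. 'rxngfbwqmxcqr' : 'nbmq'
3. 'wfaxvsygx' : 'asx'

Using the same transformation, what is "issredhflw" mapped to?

sdl

Each output is the input with this applied: keep one character in every 3, starting at position 3 (positions 3rd, 6th, 9th, ...).
"issredhflw" → "sdl".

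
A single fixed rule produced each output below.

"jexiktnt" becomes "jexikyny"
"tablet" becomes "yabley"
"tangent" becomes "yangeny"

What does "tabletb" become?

yableyb

The rule is to replace every "t" with "y".
"tabletb" → "yableyb".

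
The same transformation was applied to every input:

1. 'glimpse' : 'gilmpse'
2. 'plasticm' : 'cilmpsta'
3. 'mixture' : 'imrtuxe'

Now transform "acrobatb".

abbcorta

The transformation: sort the characters into alphabetical order, then move the first character to the end.
For "acrobatb", step one produces "aabbcort"; step two turns that into "abbcorta".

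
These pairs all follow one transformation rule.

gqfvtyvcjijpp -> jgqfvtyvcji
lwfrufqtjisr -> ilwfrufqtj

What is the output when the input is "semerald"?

asemer

Each output is the input with this applied: delete the last 2 characters, then move the last character to the front.
For "semerald", step one produces "semera"; step two turns that into "asemer".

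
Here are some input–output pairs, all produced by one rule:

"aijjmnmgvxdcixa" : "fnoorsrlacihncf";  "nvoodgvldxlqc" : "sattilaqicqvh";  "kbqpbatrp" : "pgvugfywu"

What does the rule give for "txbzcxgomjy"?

The rule is to shift every letter 5 places forward in the alphabet (wrapping around).
For "txbzcxgomjy" the result is "ycgehcltrod".

ycgehcltrod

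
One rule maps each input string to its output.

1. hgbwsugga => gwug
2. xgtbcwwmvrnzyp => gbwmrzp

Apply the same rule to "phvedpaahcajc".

hepacj

Rule — keep every other character starting from the second (positions 2nd, 4th, 6th, ...).
"phvedpaahcajc" → "hepacj".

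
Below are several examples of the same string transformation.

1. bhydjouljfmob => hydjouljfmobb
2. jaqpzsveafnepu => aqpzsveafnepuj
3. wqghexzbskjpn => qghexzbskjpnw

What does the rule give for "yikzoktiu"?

ikzoktiuy

The pattern: move the first character to the end.
On "yikzoktiu" that produces "ikzoktiuy".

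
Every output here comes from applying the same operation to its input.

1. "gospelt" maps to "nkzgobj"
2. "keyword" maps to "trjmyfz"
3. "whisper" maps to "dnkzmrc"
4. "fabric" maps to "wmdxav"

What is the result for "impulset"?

kpgnzodh

Each output is the input with this applied: shift every letter 5 places backward in the alphabet (wrapping around), then move the first 2 characters to the end (rotate left by 2).
For "impulset", step one produces "dhkpgnzo"; step two turns that into "kpgnzodh".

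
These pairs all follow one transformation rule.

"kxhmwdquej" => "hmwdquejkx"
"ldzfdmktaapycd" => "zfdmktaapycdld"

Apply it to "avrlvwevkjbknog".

Each output is the input with this applied: move the first 2 characters to the end (rotate left by 2).
"avrlvwevkjbknog" → "rlvwevkjbknogav".

rlvwevkjbknogav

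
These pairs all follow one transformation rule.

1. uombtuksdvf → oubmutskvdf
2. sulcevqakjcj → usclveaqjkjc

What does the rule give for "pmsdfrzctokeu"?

Looking at the pairs, the operation is to swap each adjacent pair of characters (1↔2, 3↔4, ...).
"pmsdfrzctokeu" → "mpdsrfczoteku".

mpdsrfczoteku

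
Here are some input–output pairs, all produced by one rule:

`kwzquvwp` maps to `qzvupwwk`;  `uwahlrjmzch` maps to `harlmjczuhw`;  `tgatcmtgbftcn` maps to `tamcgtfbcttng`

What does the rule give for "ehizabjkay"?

The rule is to move the first 2 characters to the end (rotate left by 2), then swap each adjacent pair of characters (1↔2, 3↔4, ...).
Applying both steps to "ehizabjkay": "izabjkayeh", then "zibakjyahe".

zibakjyahe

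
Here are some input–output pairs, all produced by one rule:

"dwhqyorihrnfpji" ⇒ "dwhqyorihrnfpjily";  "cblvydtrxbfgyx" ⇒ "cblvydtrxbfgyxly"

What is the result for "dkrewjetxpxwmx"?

dkrewjetxpxwmxly

The transformation: append "ly".
For "dkrewjetxpxwmx" the result is "dkrewjetxpxwmxly".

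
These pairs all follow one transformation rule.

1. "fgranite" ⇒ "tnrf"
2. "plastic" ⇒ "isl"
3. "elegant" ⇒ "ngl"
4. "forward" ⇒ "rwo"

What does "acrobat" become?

aoc

Looking at the pairs, the operation is to reverse the string, then keep every other character starting from the second (positions 2nd, 4th, 6th, ...).
Applying both steps to "acrobat": "taborca", then "aoc".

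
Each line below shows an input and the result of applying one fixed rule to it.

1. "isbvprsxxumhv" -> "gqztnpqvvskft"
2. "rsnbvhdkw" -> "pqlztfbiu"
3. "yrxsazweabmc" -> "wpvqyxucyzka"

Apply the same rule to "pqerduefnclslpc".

nocpbscdlajqjna

The transformation: shift every letter 2 places backward in the alphabet (wrapping around).
Doing the same to "pqerduefnclslpc": "nocpbscdlajqjna".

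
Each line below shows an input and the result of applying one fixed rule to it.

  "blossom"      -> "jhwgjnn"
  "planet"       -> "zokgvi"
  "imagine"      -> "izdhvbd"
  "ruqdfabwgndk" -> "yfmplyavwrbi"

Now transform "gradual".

The rule is to move the last 2 characters to the front (rotate right by 2), then shift every letter 5 places backward in the alphabet (wrapping around).
Starting from "gradual": after the first operation, "algradu"; after the second, "vgbmvyp".

vgbmvyp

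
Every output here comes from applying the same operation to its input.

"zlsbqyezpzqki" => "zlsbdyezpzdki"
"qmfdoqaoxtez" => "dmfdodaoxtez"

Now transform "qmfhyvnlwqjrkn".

In each case the input is transformed by: replace every "q" with "d".
On "qmfhyvnlwqjrkn" that produces "dmfhyvnlwdjrkn".

dmfhyvnlwdjrkn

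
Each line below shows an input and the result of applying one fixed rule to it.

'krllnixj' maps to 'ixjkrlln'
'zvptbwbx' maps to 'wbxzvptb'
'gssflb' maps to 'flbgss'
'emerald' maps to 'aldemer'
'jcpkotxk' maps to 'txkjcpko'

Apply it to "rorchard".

The pattern: move the last 3 characters to the front (rotate right by 3).
"rorchard" → "ardrorch".

ardrorch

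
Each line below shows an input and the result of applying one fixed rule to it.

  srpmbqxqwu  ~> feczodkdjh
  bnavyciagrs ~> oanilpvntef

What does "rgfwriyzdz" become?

etsjevlmqm

What's happening: shift every letter 13 places forward in the alphabet (wrapping around) — i.e. ROT13.
Applying that to "rgfwriyzdz" gives "etsjevlmqm".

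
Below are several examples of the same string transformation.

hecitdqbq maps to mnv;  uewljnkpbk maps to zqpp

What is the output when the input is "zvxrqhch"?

What's happening: shift every letter 5 places forward in the alphabet (wrapping around), then keep one character in every 3, starting at position 1 (positions 1st, 4th, 7th, ...).
Starting from "zvxrqhch": after the first operation, "eacwvmhm"; after the second, "ewh".

ewh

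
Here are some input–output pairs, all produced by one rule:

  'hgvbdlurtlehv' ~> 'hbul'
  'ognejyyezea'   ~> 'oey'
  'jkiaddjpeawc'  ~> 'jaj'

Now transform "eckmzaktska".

Looking at the pairs, the operation is to delete the last 3 characters, then keep one character in every 3, starting at position 1 (positions 1st, 4th, 7th, ...).
Applying both steps to "eckmzaktska": "eckmzakt", then "emk".
(Check on "jkiaddjpeawc": → "jkiaddjpe" → "jaj" ✓)

emk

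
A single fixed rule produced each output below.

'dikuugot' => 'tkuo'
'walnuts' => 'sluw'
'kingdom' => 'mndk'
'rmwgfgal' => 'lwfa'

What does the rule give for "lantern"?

The transformation: swap the first and last characters, then keep every other character starting from the first (positions 1st, 3rd, 5th, ...).
On "lantern": the first step gives "nanterl", and the second then gives "nnel".

nnel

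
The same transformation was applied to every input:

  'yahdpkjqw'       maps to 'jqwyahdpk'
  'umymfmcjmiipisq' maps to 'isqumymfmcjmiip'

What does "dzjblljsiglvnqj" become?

nqjdzjblljsiglv

The rule is to move the last 3 characters to the front (rotate right by 3).
On "dzjblljsiglvnqj" that produces "nqjdzjblljsiglv".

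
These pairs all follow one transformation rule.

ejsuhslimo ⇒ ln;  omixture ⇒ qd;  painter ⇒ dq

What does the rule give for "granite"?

sd

The transformation: shift every letter 1 place backward in the alphabet (wrapping around), then keep only the last 2 characters.
Starting from "granite": after the first operation, "fqzmhsd"; after the second, "sd".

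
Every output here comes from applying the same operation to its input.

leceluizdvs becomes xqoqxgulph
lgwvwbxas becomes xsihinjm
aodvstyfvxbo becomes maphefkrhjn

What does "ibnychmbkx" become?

In each case the input is transformed by: delete the last character, then shift every letter 12 places forward in the alphabet (wrapping around).
Working it through for "ibnychmbkx": intermediate "ibnychmbk", final "unzkotynw".
(Check on "aodvstyfvxbo": → "aodvstyfvxb" → "maphefkrhjn" ✓)

unzkotynw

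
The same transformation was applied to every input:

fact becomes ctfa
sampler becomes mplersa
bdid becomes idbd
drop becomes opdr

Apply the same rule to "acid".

Each output is the input with this applied: move the first 2 characters to the end (rotate left by 2).
So "acid" becomes "idac".

idac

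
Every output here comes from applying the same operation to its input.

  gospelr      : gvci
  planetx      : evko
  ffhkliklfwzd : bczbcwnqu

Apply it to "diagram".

xird

The rule is to shift every letter 9 places backward in the alphabet (wrapping around), then delete the first 3 characters.
So "diagram" becomes "xird".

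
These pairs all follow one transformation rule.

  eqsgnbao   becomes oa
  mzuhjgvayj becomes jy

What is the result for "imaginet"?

te

The pattern: swap each adjacent pair of characters (1↔2, 3↔4, ...), then keep only the last 2 characters.
Doing the same to "imaginet": "te".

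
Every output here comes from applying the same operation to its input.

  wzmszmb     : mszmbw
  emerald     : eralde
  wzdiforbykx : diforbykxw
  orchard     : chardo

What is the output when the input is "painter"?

interp

The transformation: move the first 2 characters to the end (rotate left by 2), then delete the last character.
For "painter", step one produces "interpa"; step two turns that into "interp".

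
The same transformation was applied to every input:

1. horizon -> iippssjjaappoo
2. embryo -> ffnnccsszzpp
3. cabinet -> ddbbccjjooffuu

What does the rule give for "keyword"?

What's happening: double every character, then shift every letter 1 place forward in the alphabet (wrapping around).
Starting from "keyword": after the first operation, "kkeeyywwoorrdd"; after the second, "llffzzxxppssee".

llffzzxxppssee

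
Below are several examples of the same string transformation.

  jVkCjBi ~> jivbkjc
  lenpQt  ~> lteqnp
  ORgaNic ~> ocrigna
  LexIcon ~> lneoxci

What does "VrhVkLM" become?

What's happening: take characters alternately from the front and the back (1st, last, 2nd, 2nd-last, ...), then convert every letter to lowercase.
"VrhVkLM" → "VMrLhkV" → "vmrlhkv".

vmrlhkv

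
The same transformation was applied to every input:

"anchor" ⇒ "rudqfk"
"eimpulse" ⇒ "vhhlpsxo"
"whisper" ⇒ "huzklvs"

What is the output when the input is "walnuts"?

The pattern: move the last 2 characters to the front (rotate right by 2), then shift every letter 3 places forward in the alphabet (wrapping around).
Starting from "walnuts": after the first operation, "tswalnu"; after the second, "wvzdoqx".

wvzdoqx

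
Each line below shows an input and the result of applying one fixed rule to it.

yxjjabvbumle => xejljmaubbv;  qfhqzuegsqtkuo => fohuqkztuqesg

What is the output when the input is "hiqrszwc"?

icqwrzs

The transformation: delete the first character, then take characters alternately from the front and the back (1st, last, 2nd, 2nd-last, ...).
"hiqrszwc" → "iqrszwc" → "icqwrzs".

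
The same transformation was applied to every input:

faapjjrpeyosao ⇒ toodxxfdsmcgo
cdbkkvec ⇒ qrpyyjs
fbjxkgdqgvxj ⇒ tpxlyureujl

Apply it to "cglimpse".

quzwadg

The pattern: delete the last character, then shift every letter 12 places backward in the alphabet (wrapping around).
Starting from "cglimpse": after the first operation, "cglimps"; after the second, "quzwadg".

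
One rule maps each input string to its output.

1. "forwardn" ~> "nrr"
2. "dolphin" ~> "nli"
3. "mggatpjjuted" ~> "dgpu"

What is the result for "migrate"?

The rule is to move the last character to the front, then keep one character in every 3, starting at position 1 (positions 1st, 4th, 7th, ...).
For "migrate", step one produces "emigrat"; step two turns that into "egt".
(Check on "dolphin": → "ndolphi" → "nli" ✓)

egt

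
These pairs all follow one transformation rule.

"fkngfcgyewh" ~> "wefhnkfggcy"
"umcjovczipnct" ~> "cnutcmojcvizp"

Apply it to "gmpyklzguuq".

uugqpmkyzlg

In each case the input is transformed by: move the last 3 characters to the front (rotate right by 3), then swap each adjacent pair of characters (1↔2, 3↔4, ...).
On "gmpyklzguuq" that produces "uugqpmkyzlg".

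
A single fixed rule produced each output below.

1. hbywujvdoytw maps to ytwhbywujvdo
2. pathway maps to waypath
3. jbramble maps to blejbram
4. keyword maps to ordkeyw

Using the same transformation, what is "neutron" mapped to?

The pattern: move the last 3 characters to the front (rotate right by 3).
For "neutron" the result is "ronneut".

ronneut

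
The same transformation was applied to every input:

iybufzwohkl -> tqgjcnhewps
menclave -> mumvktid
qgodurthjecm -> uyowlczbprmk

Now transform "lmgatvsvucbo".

wtuoibdadckj

In each case the input is transformed by: shift every letter 8 places forward in the alphabet (wrapping around), then move the last character to the front.
"lmgatvsvucbo" → "tuoibdadckjw" → "wtuoibdadckj".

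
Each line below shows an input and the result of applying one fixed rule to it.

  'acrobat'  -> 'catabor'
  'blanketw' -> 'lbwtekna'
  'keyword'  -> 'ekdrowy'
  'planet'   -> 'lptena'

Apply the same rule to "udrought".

duthguor

Each output is the input with this applied: move the first 2 characters to the end (rotate left by 2), then reverse the string.
For "udrought", step one produces "roughtud"; step two turns that into "duthguor".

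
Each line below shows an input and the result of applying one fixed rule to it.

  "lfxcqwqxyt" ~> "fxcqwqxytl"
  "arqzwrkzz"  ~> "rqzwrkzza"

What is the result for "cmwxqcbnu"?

mwxqcbnuc

Rule — move the first character to the end.
"cmwxqcbnu" → "mwxqcbnuc".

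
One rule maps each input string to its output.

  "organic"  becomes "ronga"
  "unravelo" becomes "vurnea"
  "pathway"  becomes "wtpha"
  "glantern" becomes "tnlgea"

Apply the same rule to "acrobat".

rocba

Looking at the pairs, the operation is to delete the last 2 characters, then sort the characters into reverse alphabetical order.
On "acrobat": the first step gives "acrob", and the second then gives "rocba".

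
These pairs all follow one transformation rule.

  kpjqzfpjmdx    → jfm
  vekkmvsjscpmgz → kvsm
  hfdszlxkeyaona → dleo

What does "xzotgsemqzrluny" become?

osqly

The pattern: keep one character in every 3, starting at position 3 (positions 3rd, 6th, 9th, ...).
Doing the same to "xzotgsemqzrluny": "osqly".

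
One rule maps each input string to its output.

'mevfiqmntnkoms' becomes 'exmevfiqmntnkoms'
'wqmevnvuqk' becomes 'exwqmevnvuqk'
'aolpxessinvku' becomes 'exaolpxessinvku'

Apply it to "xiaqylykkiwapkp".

exxiaqylykkiwapkp

The rule is to prepend "ex".
So "xiaqylykkiwapkp" becomes "exxiaqylykkiwapkp".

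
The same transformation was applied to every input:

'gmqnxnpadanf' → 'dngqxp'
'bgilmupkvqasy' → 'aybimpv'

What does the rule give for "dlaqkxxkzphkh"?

hhdakxz

Looking at the pairs, the operation is to keep every other character starting from the first (positions 1st, 3rd, 5th, ...), then move the last 2 characters to the front (rotate right by 2).
Applying both steps to "dlaqkxxkzphkh": "dakxzhh", then "hhdakxz".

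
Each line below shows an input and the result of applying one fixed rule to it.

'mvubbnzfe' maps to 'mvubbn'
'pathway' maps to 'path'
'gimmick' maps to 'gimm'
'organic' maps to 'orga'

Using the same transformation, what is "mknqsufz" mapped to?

Rule — delete the last 3 characters.
For "mknqsufz" the result is "mknqs".

mknqs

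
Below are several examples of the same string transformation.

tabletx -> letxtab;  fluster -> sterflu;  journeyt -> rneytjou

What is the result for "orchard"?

hardorc

The rule is to move the first 3 characters to the end (rotate left by 3).
So "orchard" becomes "hardorc".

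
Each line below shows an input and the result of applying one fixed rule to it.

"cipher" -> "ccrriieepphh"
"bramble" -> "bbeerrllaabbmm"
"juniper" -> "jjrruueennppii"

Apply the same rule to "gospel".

The pattern: take characters alternately from the front and the back (1st, last, 2nd, 2nd-last, ...), then double every character.
Working it through for "gospel": intermediate "gloesp", final "ggllooeesspp".

ggllooeesspp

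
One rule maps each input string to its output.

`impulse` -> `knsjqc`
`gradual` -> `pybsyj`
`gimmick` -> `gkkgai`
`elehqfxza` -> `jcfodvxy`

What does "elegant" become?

jceylr

The transformation: delete the first character, then shift every letter 2 places backward in the alphabet (wrapping around).
On "elegant": the first step gives "legant", and the second then gives "jceylr".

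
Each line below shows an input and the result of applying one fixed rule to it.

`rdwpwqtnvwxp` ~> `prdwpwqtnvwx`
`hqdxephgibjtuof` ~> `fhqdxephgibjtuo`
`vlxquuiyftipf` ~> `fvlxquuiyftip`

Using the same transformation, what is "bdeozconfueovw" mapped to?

Looking at the pairs, the operation is to move the last character to the front.
So "bdeozconfueovw" becomes "wbdeozconfueov".

wbdeozconfueov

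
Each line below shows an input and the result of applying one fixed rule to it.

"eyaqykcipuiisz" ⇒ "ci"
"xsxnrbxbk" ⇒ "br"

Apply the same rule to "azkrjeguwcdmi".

ug

Each output is the input with this applied: take characters alternately from the front and the back (1st, last, 2nd, 2nd-last, ...), then keep only the last 2 characters.
Starting from "azkrjeguwcdmi": after the first operation, "aizmkdrcjweug"; after the second, "ug".
(Check on "xsxnrbxbk": → "xksbxxnbr" → "br" ✓)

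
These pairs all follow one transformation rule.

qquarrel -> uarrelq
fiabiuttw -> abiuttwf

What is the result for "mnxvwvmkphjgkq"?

The transformation: move the first character to the end, then delete the first character.
On "mnxvwvmkphjgkq": the first step gives "nxvwvmkphjgkqm", and the second then gives "xvwvmkphjgkqm".

xvwvmkphjgkqm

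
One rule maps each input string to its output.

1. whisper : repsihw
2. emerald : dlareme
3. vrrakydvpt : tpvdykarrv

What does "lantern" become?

Looking at the pairs, the operation is to reverse the string.
For "lantern" the result is "nretnal".

nretnal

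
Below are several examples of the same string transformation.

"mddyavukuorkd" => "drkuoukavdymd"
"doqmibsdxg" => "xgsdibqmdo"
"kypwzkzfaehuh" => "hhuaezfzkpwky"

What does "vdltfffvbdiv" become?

ivbdfvffltvd

The rule is to swap each adjacent pair of characters (1↔2, 3↔4, ...), then reverse the string.
"vdltfffvbdiv" → "dvtlffvfdbvi" → "ivbdfvffltvd".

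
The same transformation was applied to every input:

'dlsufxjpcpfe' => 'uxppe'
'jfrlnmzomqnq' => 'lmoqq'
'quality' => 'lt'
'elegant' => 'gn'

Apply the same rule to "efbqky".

qy

The rule is to keep every other character starting from the second (positions 2nd, 4th, 6th, ...), then delete the first character.
Working it through for "efbqky": intermediate "fqy", final "qy".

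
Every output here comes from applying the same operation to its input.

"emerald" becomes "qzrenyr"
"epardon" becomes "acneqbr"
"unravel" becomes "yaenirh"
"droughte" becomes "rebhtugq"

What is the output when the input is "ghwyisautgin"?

aujlvfnhgtvt

The pattern: shift every letter 13 places forward in the alphabet (wrapping around) — i.e. ROT13, then swap the first and last characters.
On "ghwyisautgin": the first step gives "tujlvfnhgtva", and the second then gives "aujlvfnhgtvt".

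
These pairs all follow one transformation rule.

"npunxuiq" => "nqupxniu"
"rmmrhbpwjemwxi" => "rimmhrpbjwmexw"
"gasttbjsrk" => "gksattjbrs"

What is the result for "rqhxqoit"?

Each output is the input with this applied: move the last character to the front, then swap each adjacent pair of characters (1↔2, 3↔4, ...).
Starting from "rqhxqoit": after the first operation, "trqhxqoi"; after the second, "rthqqxio".

rthqqxio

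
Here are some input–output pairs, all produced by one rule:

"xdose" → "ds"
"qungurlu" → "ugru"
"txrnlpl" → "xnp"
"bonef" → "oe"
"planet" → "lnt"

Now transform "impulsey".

What's happening: keep every other character starting from the second (positions 2nd, 4th, 6th, ...).
Doing the same to "impulsey": "musy".

musy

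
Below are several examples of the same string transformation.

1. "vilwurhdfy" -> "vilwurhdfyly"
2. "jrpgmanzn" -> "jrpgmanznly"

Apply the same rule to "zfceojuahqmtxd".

zfceojuahqmtxdly

Looking at the pairs, the operation is to append "ly".
So "zfceojuahqmtxd" becomes "zfceojuahqmtxdly".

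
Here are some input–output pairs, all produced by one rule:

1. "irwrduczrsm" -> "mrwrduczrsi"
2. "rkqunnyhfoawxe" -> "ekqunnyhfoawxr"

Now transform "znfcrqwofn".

In each case the input is transformed by: swap the first and last characters.
So "znfcrqwofn" becomes "nnfcrqwofz".

nnfcrqwofz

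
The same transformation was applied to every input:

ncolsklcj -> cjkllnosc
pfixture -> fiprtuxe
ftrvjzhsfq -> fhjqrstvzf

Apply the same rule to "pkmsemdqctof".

defkmmopqstc

Rule — sort the characters into alphabetical order, then move the first character to the end.
Applying that to "pkmsemdqctof" gives "defkmmopqstc".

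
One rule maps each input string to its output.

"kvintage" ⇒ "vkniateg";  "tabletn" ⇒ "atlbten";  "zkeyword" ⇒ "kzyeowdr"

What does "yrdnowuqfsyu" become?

ryndwoqusfuy

Looking at the pairs, the operation is to swap each adjacent pair of characters (1↔2, 3↔4, ...).
For "yrdnowuqfsyu" the result is "ryndwoqusfuy".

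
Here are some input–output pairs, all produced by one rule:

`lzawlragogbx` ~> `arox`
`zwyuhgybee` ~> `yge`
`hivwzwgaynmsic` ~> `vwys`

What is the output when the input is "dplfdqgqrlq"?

Rule — keep one character in every 3, starting at position 3 (positions 3rd, 6th, 9th, ...).
Applying that to "dplfdqgqrlq" gives "lqr".

lqr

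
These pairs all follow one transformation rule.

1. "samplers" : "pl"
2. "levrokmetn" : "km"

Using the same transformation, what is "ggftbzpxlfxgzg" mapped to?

What's happening: move the last 3 characters to the front (rotate right by 3), then keep only the last 2 characters.
"ggftbzpxlfxgzg" → "gzgggftbzpxlfx" → "fx".
(Check on "levrokmetn": → "etnlevrokm" → "km" ✓)

fx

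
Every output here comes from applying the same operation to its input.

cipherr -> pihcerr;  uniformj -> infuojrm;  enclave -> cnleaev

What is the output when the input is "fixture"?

What's happening: move the first 2 characters to the end (rotate left by 2), then take characters alternately from the front and the back (1st, last, 2nd, 2nd-last, ...).
On "fixture": the first step gives "xturefi", and the second then gives "xitfuer".

xitfuer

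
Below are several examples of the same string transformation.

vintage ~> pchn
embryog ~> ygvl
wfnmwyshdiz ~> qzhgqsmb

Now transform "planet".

Looking at the pairs, the operation is to delete the last 3 characters, then shift every letter 6 places backward in the alphabet (wrapping around).
Applying both steps to "planet": "pla", then "jfu".
(Check on "wfnmwyshdiz": → "wfnmwysh" → "qzhgqsmb" ✓)

jfu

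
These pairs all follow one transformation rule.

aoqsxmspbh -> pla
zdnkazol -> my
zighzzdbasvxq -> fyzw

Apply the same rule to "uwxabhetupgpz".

Rule — keep one character in every 3, starting at position 3 (positions 3rd, 6th, 9th, ...), then shift every letter 1 place backward in the alphabet (wrapping around).
"uwxabhetupgpz" → "xhup" → "wgto".

wgto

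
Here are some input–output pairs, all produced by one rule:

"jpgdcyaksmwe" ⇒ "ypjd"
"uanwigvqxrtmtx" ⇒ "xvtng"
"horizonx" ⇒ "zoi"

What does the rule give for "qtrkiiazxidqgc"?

In each case the input is transformed by: sort the characters into reverse alphabetical order, then keep one character in every 3, starting at position 1 (positions 1st, 4th, 7th, ...).
"qtrkiiazxidqgc" → "zrkic".

zrkic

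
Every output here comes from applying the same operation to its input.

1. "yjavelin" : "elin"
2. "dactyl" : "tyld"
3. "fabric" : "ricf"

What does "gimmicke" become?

The transformation: swap the front and back halves of the string, then keep only the first 4 characters.
For "gimmicke", step one produces "ickegimm"; step two turns that into "icke".

icke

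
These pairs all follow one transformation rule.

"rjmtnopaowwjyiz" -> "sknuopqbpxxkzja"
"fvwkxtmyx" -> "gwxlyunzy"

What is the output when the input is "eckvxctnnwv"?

In each case the input is transformed by: shift every letter 1 place forward in the alphabet (wrapping around).
On "eckvxctnnwv" that produces "fdlwyduooxw".

fdlwyduooxw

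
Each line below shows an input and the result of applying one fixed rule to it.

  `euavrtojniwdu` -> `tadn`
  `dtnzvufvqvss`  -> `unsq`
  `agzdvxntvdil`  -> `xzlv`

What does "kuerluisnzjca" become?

Looking at the pairs, the operation is to keep one character in every 3, starting at position 3 (positions 3rd, 6th, 9th, ...), then swap each adjacent pair of characters (1↔2, 3↔4, ...).
For "kuerluisnzjca" the result is "uecn".

uecn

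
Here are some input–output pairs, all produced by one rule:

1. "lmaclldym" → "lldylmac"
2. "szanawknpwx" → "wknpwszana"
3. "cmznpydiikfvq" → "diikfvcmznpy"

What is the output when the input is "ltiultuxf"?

ltuxltiu

What's happening: delete the last character, then swap the front and back halves of the string.
For "ltiultuxf", step one produces "ltiultux"; step two turns that into "ltuxltiu".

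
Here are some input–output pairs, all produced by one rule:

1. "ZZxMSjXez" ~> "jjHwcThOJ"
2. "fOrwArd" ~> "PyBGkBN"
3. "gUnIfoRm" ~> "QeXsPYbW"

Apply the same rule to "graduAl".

QBKNEkV

The transformation: shift every letter 10 places forward in the alphabet (wrapping around), then flip the case of every letter.
For "graduAl", step one produces "qbkneKv"; step two turns that into "QBKNEkV".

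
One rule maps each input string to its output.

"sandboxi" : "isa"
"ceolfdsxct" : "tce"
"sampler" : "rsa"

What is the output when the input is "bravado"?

Rule — move the first 2 characters to the end (rotate left by 2), then keep only the last 3 characters.
"bravado" → "avadobr" → "obr".

obr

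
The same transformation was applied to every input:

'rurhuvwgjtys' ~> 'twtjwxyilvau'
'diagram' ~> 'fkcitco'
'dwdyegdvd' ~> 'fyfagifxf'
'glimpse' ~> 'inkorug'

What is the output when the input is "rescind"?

tguekpf

Each output is the input with this applied: shift every letter 2 places forward in the alphabet (wrapping around).
For "rescind" the result is "tguekpf".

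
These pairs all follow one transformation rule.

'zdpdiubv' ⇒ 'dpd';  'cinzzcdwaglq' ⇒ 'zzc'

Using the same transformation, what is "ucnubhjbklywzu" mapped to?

bhj

Looking at the pairs, the operation is to swap the front and back halves of the string, then keep only the last 3 characters.
Working it through for "ucnubhjbklywzu": intermediate "bklywzuucnubhj", final "bhj".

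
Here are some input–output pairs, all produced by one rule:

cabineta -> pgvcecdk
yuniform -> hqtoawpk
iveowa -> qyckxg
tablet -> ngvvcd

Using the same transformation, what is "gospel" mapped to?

The transformation: swap the front and back halves of the string, then shift every letter 2 places forward in the alphabet (wrapping around).
On "gospel": the first step gives "pelgos", and the second then gives "rgniqu".

rgniqu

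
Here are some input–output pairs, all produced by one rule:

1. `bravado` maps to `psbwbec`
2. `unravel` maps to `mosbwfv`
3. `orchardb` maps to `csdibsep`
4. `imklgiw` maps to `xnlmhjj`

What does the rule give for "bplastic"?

dqmbtujc

In each case the input is transformed by: swap the first and last characters, then shift every letter 1 place forward in the alphabet (wrapping around).
"bplastic" → "cplastib" → "dqmbtujc".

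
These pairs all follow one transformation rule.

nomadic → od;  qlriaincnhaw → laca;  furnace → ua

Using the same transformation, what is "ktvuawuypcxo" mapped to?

tayx

Looking at the pairs, the operation is to keep one character in every 3, starting at position 2 (positions 2nd, 5th, 8th, ...).
Doing the same to "ktvuawuypcxo": "tayx".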